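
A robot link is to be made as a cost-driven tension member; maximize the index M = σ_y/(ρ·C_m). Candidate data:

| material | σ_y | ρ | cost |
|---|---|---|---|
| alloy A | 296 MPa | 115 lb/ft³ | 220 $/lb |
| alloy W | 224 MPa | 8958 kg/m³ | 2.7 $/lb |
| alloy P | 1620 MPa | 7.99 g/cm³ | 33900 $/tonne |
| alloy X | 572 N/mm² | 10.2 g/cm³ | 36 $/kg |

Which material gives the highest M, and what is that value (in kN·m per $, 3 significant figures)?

Normalizing units and computing the index:
  alloy A: σ_y = 296.0 MPa, ρ = 1842 kg/m³, cost = 485.0 $/kg
  alloy W: σ_y = 224.0 MPa, ρ = 8958 kg/m³, cost = 5.952 $/kg
  alloy P: σ_y = 1620 MPa, ρ = 7990 kg/m³, cost = 33.90 $/kg
  alloy X: σ_y = 572.0 MPa, ρ = 10200 kg/m³, cost = 36.00 $/kg
  alloy P: M = 5.98 kN·m per $
  alloy W: M = 4.20 kN·m per $
  alloy X: M = 1.56 kN·m per $
  alloy A: M = 0.331 kN·m per $
The maximum is for alloy P.

alloy P, M = 5.98 kN·m per $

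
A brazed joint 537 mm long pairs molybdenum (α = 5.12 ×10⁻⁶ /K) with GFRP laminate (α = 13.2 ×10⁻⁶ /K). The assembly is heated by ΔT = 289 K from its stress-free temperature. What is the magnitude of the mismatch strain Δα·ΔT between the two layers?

2.34×10⁻³

Δα = |5.12 − 13.2|×10⁻⁶/K = 8.08×10⁻⁶/K.
Mismatch strain = Δα·ΔT = 8.08×10⁻⁶ × 289.0 = 2.34×10⁻³.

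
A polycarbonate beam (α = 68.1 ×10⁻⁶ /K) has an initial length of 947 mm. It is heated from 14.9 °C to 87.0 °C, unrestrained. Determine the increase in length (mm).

4.65 mm

ΔT = 87.0 − 14.9 = 72.10 K.
ΔL = α·L₀·ΔT = 68.1×10⁻⁶ × 947 mm × 72.10 K = 4.65 mm.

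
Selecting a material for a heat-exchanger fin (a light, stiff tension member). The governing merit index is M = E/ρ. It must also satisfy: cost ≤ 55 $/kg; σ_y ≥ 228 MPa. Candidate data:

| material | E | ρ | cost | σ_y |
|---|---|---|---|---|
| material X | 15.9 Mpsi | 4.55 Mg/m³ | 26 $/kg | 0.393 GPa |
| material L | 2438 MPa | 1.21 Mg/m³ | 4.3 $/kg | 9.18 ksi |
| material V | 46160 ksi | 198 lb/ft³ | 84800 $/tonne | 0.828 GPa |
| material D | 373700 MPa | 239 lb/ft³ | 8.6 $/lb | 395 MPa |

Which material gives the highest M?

material D

Screen on constraints: cost ≤ 55 $/kg; σ_y ≥ 228 MPa. Survivors: material X, material D.
Convert each candidate to consistent units, then evaluate M:
  material X: E = 109.6 GPa, ρ = 4550 kg/m³
  material D: E = 373.7 GPa, ρ = 3828 kg/m³
  material D: M = 97.6 MN·m/kg
  material X: M = 24.1 MN·m/kg
Material D ranks first.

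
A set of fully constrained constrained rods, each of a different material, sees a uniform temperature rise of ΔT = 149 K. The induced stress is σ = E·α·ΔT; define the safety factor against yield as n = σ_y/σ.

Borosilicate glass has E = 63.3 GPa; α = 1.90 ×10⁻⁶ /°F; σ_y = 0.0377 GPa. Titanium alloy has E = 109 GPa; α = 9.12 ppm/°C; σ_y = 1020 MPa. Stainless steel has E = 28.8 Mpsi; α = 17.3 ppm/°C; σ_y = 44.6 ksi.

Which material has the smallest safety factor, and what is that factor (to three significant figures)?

stainless steel, n = 0.601

With everything in SI (GPa, ×10⁻⁶/K, MPa):
  borosilicate glass: E = 63.30, α = 3.42, σ_y = 37.70 → σ = 32.3 MPa, n = 1.17
  titanium alloy: E = 109.0, α = 9.12, σ_y = 1020 → σ = 148 MPa, n = 6.89
  stainless steel: E = 198.6, α = 17.3, σ_y = 307.5 → σ = 512 MPa, n = 0.601
Stainless steel has the lowest safety factor, n = 0.601.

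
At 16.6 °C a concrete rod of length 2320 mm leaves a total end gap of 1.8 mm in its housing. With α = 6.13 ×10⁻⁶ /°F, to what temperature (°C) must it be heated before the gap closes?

86.9 °C

α = 6.13×10⁻⁶/°F × 9/5 = 11.0×10⁻⁶/K.
α·L₀·ΔT = 1.8 mm ⇒ ΔT = 1.8 / (11.0×10⁻⁶ × 2320.0) = 70.32 K.
T = 16.6 + 70.32 = 86.92 °C.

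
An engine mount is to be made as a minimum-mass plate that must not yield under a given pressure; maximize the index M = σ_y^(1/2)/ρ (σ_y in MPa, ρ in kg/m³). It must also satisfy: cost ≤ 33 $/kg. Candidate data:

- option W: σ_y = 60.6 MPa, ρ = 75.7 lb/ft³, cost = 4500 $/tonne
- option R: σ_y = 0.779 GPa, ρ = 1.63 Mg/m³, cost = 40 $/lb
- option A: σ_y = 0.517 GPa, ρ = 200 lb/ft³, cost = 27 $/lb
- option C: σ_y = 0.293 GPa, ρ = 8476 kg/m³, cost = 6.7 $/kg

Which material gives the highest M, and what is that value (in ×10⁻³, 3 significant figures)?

Screen on constraints: cost ≤ 33 $/kg. Survivors: option W, option C.
After converting to SI:
  option W: σ_y = 60.60 MPa, ρ = 1213 kg/m³
  option C: σ_y = 293.0 MPa, ρ = 8476 kg/m³
  option W: M = 6.42×10⁻³
  option C: M = 2.02×10⁻³
Highest index: option W.

option W, M = 6.42×10⁻³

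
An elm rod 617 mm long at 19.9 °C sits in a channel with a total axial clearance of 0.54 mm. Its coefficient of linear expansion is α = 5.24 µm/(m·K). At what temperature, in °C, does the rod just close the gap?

187 °C

α·L₀·ΔT = 0.54 mm ⇒ ΔT = 0.54 / (5.24×10⁻⁶ × 617.0) = 167.0 K.
T = 19.9 + 167.0 = 186.9 °C.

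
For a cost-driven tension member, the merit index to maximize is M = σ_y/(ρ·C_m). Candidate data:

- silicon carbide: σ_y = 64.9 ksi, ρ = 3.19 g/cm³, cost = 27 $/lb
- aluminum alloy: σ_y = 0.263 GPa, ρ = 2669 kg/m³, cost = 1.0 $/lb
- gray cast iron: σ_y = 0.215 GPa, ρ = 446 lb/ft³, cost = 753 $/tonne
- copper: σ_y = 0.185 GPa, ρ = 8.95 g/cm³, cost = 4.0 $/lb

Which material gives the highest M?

aluminum alloy

Normalizing units and computing the index:
  silicon carbide: σ_y = 447.5 MPa, ρ = 3190 kg/m³, cost = 59.52 $/kg
  aluminum alloy: σ_y = 263.0 MPa, ρ = 2669 kg/m³, cost = 2.205 $/kg
  gray cast iron: σ_y = 215.0 MPa, ρ = 7144 kg/m³, cost = 0.7530 $/kg
  copper: σ_y = 185.0 MPa, ρ = 8950 kg/m³, cost = 8.818 $/kg
  aluminum alloy: M = 44.7 kN·m per $
  gray cast iron: M = 40.0 kN·m per $
  silicon carbide: M = 2.36 kN·m per $
  copper: M = 2.34 kN·m per $
Aluminum alloy has the largest M.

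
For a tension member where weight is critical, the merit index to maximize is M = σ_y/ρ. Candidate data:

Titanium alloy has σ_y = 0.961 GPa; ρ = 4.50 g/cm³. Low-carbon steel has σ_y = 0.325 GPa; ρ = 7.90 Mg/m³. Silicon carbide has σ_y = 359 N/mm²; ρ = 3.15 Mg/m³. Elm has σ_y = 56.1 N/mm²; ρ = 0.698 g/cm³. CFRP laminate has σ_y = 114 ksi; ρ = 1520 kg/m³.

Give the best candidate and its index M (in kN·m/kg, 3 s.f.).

Normalizing units and computing the index:
  titanium alloy: σ_y = 961.0 MPa, ρ = 4500 kg/m³
  low-carbon steel: σ_y = 325.0 MPa, ρ = 7900 kg/m³
  silicon carbide: σ_y = 359.0 MPa, ρ = 3150 kg/m³
  elm: σ_y = 56.10 MPa, ρ = 698.0 kg/m³
  CFRP laminate: σ_y = 786.0 MPa, ρ = 1520 kg/m³
  CFRP laminate: M = 517 kN·m/kg
  titanium alloy: M = 214 kN·m/kg
  silicon carbide: M = 114 kN·m/kg
  elm: M = 80.4 kN·m/kg
  low-carbon steel: M = 41.1 kN·m/kg
CFRP laminate has the largest M.

CFRP laminate, M = 517 kN·m/kg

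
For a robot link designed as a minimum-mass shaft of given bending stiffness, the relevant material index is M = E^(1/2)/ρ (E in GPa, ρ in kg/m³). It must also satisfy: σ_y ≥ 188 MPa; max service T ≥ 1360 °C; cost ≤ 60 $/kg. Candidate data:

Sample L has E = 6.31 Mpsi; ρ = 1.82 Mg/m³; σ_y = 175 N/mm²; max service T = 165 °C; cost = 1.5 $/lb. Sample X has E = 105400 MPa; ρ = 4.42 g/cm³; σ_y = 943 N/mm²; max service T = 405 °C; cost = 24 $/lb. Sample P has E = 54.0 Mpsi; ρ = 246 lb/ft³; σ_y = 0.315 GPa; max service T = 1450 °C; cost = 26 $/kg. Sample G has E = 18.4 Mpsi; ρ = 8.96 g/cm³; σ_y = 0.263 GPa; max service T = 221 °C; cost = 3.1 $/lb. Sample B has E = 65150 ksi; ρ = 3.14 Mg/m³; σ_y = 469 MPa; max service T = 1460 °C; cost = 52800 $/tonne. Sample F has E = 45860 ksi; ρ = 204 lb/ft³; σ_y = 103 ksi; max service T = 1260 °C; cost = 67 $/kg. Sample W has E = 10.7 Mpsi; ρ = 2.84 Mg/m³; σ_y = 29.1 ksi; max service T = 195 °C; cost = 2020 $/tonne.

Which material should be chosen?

Screen on constraints: σ_y ≥ 188 MPa; max service T ≥ 1360 °C; cost ≤ 60 $/kg. Survivors: sample P, sample B.
Convert each candidate to consistent units, then evaluate M:
  sample P: E = 372.3 GPa, ρ = 3941 kg/m³
  sample B: E = 449.2 GPa, ρ = 3140 kg/m³
  sample B: M = 6.75×10⁻³
  sample P: M = 4.90×10⁻³
Highest index: sample B.

sample B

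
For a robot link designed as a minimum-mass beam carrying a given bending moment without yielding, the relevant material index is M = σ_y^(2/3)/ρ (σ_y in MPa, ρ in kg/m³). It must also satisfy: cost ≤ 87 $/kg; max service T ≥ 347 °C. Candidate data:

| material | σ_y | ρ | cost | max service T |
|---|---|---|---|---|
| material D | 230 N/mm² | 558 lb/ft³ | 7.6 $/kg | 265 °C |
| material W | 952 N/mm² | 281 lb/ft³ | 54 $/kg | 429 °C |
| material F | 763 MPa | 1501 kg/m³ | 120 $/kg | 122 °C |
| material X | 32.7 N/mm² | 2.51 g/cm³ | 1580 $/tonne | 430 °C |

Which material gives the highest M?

material W

Screen on constraints: cost ≤ 87 $/kg; max service T ≥ 347 °C. Survivors: material W, material X.
Putting every candidate on a common basis:
  material W: σ_y = 952.0 MPa, ρ = 4501 kg/m³
  material X: σ_y = 32.70 MPa, ρ = 2510 kg/m³
  material W: M = 21.5×10⁻³
  material X: M = 4.07×10⁻³
Material W has the largest M.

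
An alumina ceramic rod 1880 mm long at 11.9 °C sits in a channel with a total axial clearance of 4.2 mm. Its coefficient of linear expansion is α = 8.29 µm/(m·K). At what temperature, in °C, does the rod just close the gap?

α·L₀·ΔT = 4.2 mm ⇒ ΔT = 4.2 / (8.29×10⁻⁶ × 1880.0) = 269.5 K.
T = 11.9 + 269.5 = 281.4 °C.

281 °C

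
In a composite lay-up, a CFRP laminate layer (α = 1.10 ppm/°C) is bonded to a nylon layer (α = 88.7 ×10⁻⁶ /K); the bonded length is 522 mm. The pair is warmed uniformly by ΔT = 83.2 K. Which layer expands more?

α(CFRP laminate) = 1.10×10⁻⁶/K vs α(nylon) = 88.7×10⁻⁶/K.
Higher α expands more for the same ΔT: nylon.

nylon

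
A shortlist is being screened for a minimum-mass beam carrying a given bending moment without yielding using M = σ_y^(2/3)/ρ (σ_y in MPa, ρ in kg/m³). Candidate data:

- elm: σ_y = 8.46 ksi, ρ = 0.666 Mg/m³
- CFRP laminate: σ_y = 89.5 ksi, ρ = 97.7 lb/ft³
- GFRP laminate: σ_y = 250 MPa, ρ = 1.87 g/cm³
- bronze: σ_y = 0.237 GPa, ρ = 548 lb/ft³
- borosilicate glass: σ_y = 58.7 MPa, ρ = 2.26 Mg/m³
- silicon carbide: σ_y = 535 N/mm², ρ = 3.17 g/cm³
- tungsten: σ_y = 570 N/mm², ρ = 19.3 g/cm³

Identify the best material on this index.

Putting every candidate on a common basis:
  elm: σ_y = 58.33 MPa, ρ = 666.0 kg/m³
  CFRP laminate: σ_y = 617.1 MPa, ρ = 1565 kg/m³
  GFRP laminate: σ_y = 250.0 MPa, ρ = 1870 kg/m³
  bronze: σ_y = 237.0 MPa, ρ = 8778 kg/m³
  borosilicate glass: σ_y = 58.70 MPa, ρ = 2260 kg/m³
  silicon carbide: σ_y = 535.0 MPa, ρ = 3170 kg/m³
  tungsten: σ_y = 570.0 MPa, ρ = 19300 kg/m³
  CFRP laminate: M = 46.3×10⁻³
  elm: M = 22.6×10⁻³
  GFRP laminate: M = 21.2×10⁻³
  silicon carbide: M = 20.8×10⁻³
  borosilicate glass: M = 6.68×10⁻³
  bronze: M = 4.36×10⁻³
  tungsten: M = 3.56×10⁻³
CFRP laminate has the largest M.

CFRP laminate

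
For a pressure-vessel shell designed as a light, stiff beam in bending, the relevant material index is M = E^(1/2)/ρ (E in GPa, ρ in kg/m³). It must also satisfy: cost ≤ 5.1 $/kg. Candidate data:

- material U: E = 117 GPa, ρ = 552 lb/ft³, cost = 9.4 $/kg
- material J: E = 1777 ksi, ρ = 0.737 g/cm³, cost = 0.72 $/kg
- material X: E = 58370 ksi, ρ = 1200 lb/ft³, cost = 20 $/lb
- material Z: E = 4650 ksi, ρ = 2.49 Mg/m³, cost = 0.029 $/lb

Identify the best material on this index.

Screen on constraints: cost ≤ 5.1 $/kg. Survivors: material J, material Z.
Normalizing units and computing the index:
  material J: E = 12.25 GPa, ρ = 737.0 kg/m³
  material Z: E = 32.06 GPa, ρ = 2490 kg/m³
  material J: M = 4.75×10⁻³
  material Z: M = 2.27×10⁻³
Material J ranks first.

material J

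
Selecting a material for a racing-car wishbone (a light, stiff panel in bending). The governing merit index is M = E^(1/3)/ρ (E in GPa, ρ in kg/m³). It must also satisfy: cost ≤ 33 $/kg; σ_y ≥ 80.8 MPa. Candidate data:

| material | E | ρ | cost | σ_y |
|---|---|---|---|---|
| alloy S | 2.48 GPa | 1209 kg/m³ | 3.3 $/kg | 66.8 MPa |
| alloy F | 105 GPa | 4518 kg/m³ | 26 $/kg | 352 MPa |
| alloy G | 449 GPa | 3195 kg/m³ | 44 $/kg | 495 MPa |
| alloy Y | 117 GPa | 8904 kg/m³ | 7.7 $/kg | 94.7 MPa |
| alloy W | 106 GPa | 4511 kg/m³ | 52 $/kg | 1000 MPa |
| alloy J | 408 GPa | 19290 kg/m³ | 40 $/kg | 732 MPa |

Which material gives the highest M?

alloy F

Screen on constraints: cost ≤ 33 $/kg; σ_y ≥ 80.8 MPa. Survivors: alloy F, alloy Y.
Evaluate M for each candidate:
  alloy F: M = 1.04×10⁻³
  alloy Y: M = 0.549×10⁻³
The maximum is for alloy F.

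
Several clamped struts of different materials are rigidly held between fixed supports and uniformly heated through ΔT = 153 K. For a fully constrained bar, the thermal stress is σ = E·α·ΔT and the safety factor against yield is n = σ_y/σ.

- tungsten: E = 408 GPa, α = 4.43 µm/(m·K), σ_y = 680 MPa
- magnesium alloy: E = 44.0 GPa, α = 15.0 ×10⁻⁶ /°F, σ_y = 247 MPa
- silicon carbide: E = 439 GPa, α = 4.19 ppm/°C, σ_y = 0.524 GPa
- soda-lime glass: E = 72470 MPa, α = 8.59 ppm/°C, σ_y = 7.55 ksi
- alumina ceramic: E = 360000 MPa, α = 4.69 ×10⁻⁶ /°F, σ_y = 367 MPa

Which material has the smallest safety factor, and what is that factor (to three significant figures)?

With everything in SI (GPa, ×10⁻⁶/K, MPa):
  tungsten: E = 408.0, α = 4.43, σ_y = 680.0 → σ = 277 MPa, n = 2.46
  magnesium alloy: E = 44.00, α = 27.0, σ_y = 247.0 → σ = 182 MPa, n = 1.36
  silicon carbide: E = 439.0, α = 4.19, σ_y = 524.0 → σ = 281 MPa, n = 1.86
  soda-lime glass: E = 72.47, α = 8.59, σ_y = 52.06 → σ = 95.2 MPa, n = 0.547
  alumina ceramic: E = 360.0, α = 8.44, σ_y = 367.0 → σ = 465 MPa, n = 0.789
The minimum is soda-lime glass at n = 0.547.

soda-lime glass, n = 0.547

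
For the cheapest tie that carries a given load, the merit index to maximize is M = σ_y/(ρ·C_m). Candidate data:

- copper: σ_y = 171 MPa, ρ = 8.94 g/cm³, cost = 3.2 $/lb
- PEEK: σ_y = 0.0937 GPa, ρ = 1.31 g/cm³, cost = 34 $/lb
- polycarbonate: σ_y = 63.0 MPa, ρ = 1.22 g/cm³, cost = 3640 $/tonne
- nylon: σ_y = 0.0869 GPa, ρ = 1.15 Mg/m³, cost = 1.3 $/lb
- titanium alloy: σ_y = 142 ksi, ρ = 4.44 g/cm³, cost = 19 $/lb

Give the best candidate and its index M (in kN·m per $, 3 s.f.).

nylon, M = 26.4 kN·m per $

In SI units:
  copper: σ_y = 171.0 MPa, ρ = 8940 kg/m³, cost = 7.055 $/kg
  PEEK: σ_y = 93.70 MPa, ρ = 1310 kg/m³, cost = 74.96 $/kg
  polycarbonate: σ_y = 63.00 MPa, ρ = 1220 kg/m³, cost = 3.640 $/kg
  nylon: σ_y = 86.90 MPa, ρ = 1150 kg/m³, cost = 2.866 $/kg
  titanium alloy: σ_y = 979.1 MPa, ρ = 4440 kg/m³, cost = 41.89 $/kg
  nylon: M = 26.4 kN·m per $
  polycarbonate: M = 14.2 kN·m per $
  titanium alloy: M = 5.26 kN·m per $
  copper: M = 2.71 kN·m per $
  PEEK: M = 0.954 kN·m per $
Nylon ranks first.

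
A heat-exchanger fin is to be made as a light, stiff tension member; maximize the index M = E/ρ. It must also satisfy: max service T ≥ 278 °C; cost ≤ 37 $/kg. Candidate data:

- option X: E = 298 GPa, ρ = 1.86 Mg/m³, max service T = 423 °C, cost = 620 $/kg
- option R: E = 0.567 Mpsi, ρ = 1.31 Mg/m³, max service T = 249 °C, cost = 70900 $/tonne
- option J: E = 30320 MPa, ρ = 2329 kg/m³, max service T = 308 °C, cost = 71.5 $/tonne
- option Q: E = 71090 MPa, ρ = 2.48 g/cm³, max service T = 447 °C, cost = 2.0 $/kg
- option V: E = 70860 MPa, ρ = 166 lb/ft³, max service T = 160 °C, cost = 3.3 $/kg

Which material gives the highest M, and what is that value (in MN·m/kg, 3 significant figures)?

Screen on constraints: max service T ≥ 278 °C; cost ≤ 37 $/kg. Survivors: option J, option Q.
After converting to SI:
  option J: E = 30.32 GPa, ρ = 2329 kg/m³
  option Q: E = 71.09 GPa, ρ = 2480 kg/m³
  option Q: M = 28.7 MN·m/kg
  option J: M = 13.0 MN·m/kg
The maximum is for option Q.

option Q, M = 28.7 MN·m/kg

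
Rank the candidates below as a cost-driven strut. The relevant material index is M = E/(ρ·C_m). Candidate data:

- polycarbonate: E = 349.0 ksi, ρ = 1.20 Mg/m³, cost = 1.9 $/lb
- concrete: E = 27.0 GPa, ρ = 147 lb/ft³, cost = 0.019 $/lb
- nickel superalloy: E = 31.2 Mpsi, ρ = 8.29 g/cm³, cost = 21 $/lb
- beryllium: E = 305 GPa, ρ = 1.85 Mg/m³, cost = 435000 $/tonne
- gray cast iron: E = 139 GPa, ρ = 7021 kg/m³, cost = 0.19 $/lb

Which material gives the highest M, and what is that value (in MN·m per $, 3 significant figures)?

concrete, M = 274 MN·m per $

Putting every candidate on a common basis:
  polycarbonate: E = 2.406 GPa, ρ = 1200 kg/m³, cost = 4.189 $/kg
  concrete: E = 27.00 GPa, ρ = 2355 kg/m³, cost = 0.04189 $/kg
  nickel superalloy: E = 215.1 GPa, ρ = 8290 kg/m³, cost = 46.30 $/kg
  beryllium: E = 305.0 GPa, ρ = 1850 kg/m³, cost = 435.0 $/kg
  gray cast iron: E = 139.0 GPa, ρ = 7021 kg/m³, cost = 0.4189 $/kg
  concrete: M = 274 MN·m per $
  gray cast iron: M = 47.3 MN·m per $
  nickel superalloy: M = 0.560 MN·m per $
  polycarbonate: M = 0.479 MN·m per $
  beryllium: M = 0.379 MN·m per $
Concrete has the largest M.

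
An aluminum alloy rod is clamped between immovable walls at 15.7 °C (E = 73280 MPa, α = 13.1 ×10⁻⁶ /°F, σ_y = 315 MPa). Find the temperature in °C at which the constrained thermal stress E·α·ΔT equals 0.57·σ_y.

E = 73280 MPa = 73.28 GPa.
α = 13.1×10⁻⁶/°F × 9/5 = 23.6×10⁻⁶/K.
E·α·ΔT = 179.5 MPa ⇒ ΔT = 179.5 / (73.28×10³ × 23.6×10⁻⁶) = 103.9 K.
T = 15.7 + 103.9 = 119.6 °C.

120 °C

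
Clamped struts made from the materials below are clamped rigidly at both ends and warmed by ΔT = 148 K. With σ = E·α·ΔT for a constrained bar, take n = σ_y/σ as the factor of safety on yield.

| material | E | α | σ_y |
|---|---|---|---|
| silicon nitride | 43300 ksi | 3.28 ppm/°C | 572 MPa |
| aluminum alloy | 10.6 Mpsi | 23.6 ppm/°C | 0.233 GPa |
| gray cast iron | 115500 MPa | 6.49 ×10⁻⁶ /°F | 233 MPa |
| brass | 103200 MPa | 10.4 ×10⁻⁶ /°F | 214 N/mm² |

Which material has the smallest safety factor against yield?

brass

Converting E to GPa, α to ×10⁻⁶/K, σ_y to MPa, then σ and n for each:
  silicon nitride: E = 298.5, α = 3.28, σ_y = 572.0 → σ = 145 MPa, n = 3.95
  aluminum alloy: E = 73.08, α = 23.6, σ_y = 233.0 → σ = 255 MPa, n = 0.913
  gray cast iron: E = 115.5, α = 11.7, σ_y = 233.0 → σ = 200 MPa, n = 1.17
  brass: E = 103.2, α = 18.7, σ_y = 214.0 → σ = 286 MPa, n = 0.748
Smallest n: brass with n = 0.748.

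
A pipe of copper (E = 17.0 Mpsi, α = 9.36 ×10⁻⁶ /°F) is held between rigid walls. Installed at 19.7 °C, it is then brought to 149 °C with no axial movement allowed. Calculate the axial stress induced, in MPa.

255 MPa

E = 17.0 Mpsi = 117.2 GPa.
α = 9.36×10⁻⁶/°F × 9/5 = 16.8×10⁻⁶/K.
ΔT = 129.3 K. Constrained thermal stress σ = E·α·ΔT = 117.2×10³ MPa × 16.8×10⁻⁶ × 129.3 = 255 MPa (compressive).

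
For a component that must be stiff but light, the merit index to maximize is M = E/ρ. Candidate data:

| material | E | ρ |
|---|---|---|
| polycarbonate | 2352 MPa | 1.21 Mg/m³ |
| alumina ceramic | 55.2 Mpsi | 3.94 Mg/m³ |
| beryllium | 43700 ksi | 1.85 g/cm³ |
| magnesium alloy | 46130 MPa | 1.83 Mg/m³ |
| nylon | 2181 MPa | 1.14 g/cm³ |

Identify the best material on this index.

Putting every candidate on a common basis:
  polycarbonate: E = 2.352 GPa, ρ = 1210 kg/m³
  alumina ceramic: E = 380.6 GPa, ρ = 3940 kg/m³
  beryllium: E = 301.3 GPa, ρ = 1850 kg/m³
  magnesium alloy: E = 46.13 GPa, ρ = 1830 kg/m³
  nylon: E = 2.181 GPa, ρ = 1140 kg/m³
  beryllium: M = 163 MN·m/kg
  alumina ceramic: M = 96.6 MN·m/kg
  magnesium alloy: M = 25.2 MN·m/kg
  polycarbonate: M = 1.94 MN·m/kg
  nylon: M = 1.91 MN·m/kg
The maximum is for beryllium.

beryllium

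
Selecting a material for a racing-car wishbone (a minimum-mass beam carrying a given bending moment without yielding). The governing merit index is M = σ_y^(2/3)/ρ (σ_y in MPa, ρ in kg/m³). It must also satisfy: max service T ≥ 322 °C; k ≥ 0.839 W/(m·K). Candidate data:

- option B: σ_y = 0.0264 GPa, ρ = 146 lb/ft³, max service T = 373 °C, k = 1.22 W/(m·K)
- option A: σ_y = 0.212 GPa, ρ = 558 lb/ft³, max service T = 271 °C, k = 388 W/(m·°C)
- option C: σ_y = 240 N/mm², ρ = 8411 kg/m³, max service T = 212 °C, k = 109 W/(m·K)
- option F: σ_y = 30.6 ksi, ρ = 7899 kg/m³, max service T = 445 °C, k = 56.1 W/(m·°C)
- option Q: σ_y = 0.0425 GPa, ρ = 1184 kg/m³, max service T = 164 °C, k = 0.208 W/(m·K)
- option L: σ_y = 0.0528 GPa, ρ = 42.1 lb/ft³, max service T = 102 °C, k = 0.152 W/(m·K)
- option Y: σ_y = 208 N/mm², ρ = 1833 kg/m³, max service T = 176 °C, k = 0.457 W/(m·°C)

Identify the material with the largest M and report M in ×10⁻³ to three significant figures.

option F, M = 4.49×10⁻³

Screen on constraints: max service T ≥ 322 °C; k ≥ 0.839 W/(m·K). Survivors: option B, option F.
Convert each candidate to consistent units, then evaluate M:
  option B: σ_y = 26.40 MPa, ρ = 2339 kg/m³
  option F: σ_y = 211.0 MPa, ρ = 7899 kg/m³
  option F: M = 4.49×10⁻³
  option B: M = 3.79×10⁻³
Option F has the largest M.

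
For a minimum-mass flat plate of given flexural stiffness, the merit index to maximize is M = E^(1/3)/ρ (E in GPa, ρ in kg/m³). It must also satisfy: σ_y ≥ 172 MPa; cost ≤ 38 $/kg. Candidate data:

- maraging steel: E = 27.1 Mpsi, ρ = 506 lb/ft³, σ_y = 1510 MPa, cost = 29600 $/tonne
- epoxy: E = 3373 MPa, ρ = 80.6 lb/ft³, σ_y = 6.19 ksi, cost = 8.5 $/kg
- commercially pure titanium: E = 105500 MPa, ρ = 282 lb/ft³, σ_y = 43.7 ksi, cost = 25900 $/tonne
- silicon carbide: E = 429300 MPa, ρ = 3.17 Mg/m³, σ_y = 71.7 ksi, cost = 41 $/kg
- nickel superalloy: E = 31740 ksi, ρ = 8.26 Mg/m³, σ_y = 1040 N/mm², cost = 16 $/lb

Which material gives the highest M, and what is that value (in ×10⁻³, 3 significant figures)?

Screen on constraints: σ_y ≥ 172 MPa; cost ≤ 38 $/kg. Survivors: maraging steel, commercially pure titanium, nickel superalloy.
Putting every candidate on a common basis:
  maraging steel: E = 186.8 GPa, ρ = 8105 kg/m³
  commercially pure titanium: E = 105.5 GPa, ρ = 4517 kg/m³
  nickel superalloy: E = 218.8 GPa, ρ = 8260 kg/m³
  commercially pure titanium: M = 1.05×10⁻³
  nickel superalloy: M = 0.730×10⁻³
  maraging steel: M = 0.705×10⁻³
Highest index: commercially pure titanium.

commercially pure titanium, M = 1.05×10⁻³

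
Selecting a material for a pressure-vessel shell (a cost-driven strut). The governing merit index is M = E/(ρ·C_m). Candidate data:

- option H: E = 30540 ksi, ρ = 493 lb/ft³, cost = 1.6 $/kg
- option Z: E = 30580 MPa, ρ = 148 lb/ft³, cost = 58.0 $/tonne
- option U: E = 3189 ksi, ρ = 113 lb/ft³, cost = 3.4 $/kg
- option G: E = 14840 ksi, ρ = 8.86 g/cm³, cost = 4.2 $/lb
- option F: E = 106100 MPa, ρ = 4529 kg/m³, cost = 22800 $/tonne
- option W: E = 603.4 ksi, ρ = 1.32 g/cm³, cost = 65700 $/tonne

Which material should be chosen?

In SI units:
  option H: E = 210.6 GPa, ρ = 7897 kg/m³, cost = 1.600 $/kg
  option Z: E = 30.58 GPa, ρ = 2371 kg/m³, cost = 0.05800 $/kg
  option U: E = 21.99 GPa, ρ = 1810 kg/m³, cost = 3.400 $/kg
  option G: E = 102.3 GPa, ρ = 8860 kg/m³, cost = 9.259 $/kg
  option F: E = 106.1 GPa, ρ = 4529 kg/m³, cost = 22.80 $/kg
  option W: E = 4.160 GPa, ρ = 1320 kg/m³, cost = 65.70 $/kg
  option Z: M = 222 MN·m per $
  option H: M = 16.7 MN·m per $
  option U: M = 3.57 MN·m per $
  option G: M = 1.25 MN·m per $
  option F: M = 1.03 MN·m per $
  option W: M = 0.0480 MN·m per $
Option Z has the largest M.

option Z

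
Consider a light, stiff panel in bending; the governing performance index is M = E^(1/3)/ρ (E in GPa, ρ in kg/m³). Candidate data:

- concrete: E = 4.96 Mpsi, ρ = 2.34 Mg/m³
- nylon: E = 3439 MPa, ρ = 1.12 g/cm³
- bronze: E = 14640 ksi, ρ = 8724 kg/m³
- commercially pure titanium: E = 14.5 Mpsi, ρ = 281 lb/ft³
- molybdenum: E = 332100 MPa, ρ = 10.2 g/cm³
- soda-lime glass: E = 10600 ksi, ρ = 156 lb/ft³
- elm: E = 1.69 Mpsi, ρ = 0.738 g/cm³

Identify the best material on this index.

elm

In SI units:
  concrete: E = 34.20 GPa, ρ = 2340 kg/m³
  nylon: E = 3.439 GPa, ρ = 1120 kg/m³
  bronze: E = 100.9 GPa, ρ = 8724 kg/m³
  commercially pure titanium: E = 99.97 GPa, ρ = 4501 kg/m³
  molybdenum: E = 332.1 GPa, ρ = 10200 kg/m³
  soda-lime glass: E = 73.08 GPa, ρ = 2499 kg/m³
  elm: E = 11.65 GPa, ρ = 738.0 kg/m³
  elm: M = 3.07×10⁻³
  soda-lime glass: M = 1.67×10⁻³
  concrete: M = 1.39×10⁻³
  nylon: M = 1.35×10⁻³
  commercially pure titanium: M = 1.03×10⁻³
  molybdenum: M = 0.679×10⁻³
  bronze: M = 0.534×10⁻³
Elm ranks first.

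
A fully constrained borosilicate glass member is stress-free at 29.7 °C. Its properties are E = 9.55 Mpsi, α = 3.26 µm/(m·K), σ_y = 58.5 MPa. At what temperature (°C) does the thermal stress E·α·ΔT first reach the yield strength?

E = 9.55 Mpsi = 65.84 GPa.
E·α·ΔT = 58.50 MPa ⇒ ΔT = 58.50 / (65.84×10³ × 3.26×10⁻⁶) = 272.5 K.
T = 29.7 + 272.5 = 302.2 °C.

302 °C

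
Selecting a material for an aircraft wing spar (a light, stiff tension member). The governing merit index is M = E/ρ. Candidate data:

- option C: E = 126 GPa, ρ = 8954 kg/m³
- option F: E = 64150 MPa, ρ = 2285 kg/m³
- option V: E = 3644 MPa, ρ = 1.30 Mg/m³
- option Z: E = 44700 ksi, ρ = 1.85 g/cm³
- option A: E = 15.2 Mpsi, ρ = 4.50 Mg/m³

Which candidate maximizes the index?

option Z

Convert each candidate to consistent units, then evaluate M:
  option C: E = 126.0 GPa, ρ = 8954 kg/m³
  option F: E = 64.15 GPa, ρ = 2285 kg/m³
  option V: E = 3.644 GPa, ρ = 1300 kg/m³
  option Z: E = 308.2 GPa, ρ = 1850 kg/m³
  option A: E = 104.8 GPa, ρ = 4500 kg/m³
  option Z: M = 167 MN·m/kg
  option F: M = 28.1 MN·m/kg
  option A: M = 23.3 MN·m/kg
  option C: M = 14.1 MN·m/kg
  option V: M = 2.80 MN·m/kg
The maximum is for option Z.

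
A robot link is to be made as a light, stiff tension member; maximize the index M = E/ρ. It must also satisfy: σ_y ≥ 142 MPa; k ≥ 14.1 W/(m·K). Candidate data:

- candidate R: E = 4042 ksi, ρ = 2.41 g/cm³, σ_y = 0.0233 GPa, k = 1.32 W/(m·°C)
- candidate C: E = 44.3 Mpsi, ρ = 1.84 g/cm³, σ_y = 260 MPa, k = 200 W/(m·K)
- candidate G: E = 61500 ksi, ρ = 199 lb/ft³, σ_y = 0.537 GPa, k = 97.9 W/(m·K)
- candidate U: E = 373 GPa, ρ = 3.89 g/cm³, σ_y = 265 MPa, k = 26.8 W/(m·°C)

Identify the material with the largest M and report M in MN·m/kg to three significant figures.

candidate C, M = 166 MN·m/kg

Screen on constraints: σ_y ≥ 142 MPa; k ≥ 14.1 W/(m·K). Survivors: candidate C, candidate G, candidate U.
In SI units:
  candidate C: E = 305.4 GPa, ρ = 1840 kg/m³
  candidate G: E = 424.0 GPa, ρ = 3188 kg/m³
  candidate U: E = 373.0 GPa, ρ = 3890 kg/m³
  candidate C: M = 166 MN·m/kg
  candidate G: M = 133 MN·m/kg
  candidate U: M = 95.9 MN·m/kg
The maximum is for candidate C.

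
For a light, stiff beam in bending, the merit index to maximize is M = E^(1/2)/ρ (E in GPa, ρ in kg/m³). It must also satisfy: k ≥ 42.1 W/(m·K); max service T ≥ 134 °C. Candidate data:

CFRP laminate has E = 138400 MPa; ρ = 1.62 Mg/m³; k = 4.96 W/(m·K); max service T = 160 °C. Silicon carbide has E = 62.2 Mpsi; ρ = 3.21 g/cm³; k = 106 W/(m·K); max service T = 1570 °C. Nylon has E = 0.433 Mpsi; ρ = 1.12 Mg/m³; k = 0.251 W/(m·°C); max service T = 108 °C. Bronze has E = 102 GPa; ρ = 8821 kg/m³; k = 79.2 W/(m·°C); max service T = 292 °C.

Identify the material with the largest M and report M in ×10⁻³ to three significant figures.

Screen on constraints: k ≥ 42.1 W/(m·K); max service T ≥ 134 °C. Survivors: silicon carbide, bronze.
Normalizing units and computing the index:
  silicon carbide: E = 428.9 GPa, ρ = 3210 kg/m³
  bronze: E = 102.0 GPa, ρ = 8821 kg/m³
  silicon carbide: M = 6.45×10⁻³
  bronze: M = 1.14×10⁻³
Silicon carbide ranks first.

silicon carbide, M = 6.45×10⁻³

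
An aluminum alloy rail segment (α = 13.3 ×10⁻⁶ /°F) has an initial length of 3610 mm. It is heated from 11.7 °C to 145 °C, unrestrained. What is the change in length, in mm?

Convert α: 13.3×10⁻⁶/°F × (9/5) = 23.9×10⁻⁶/K.
ΔT = 145 − 11.7 = 133.3 K.
ΔL = α·L₀·ΔT = 23.9×10⁻⁶ × 3610 mm × 133.3 K = 11.5 mm.

11.5 mm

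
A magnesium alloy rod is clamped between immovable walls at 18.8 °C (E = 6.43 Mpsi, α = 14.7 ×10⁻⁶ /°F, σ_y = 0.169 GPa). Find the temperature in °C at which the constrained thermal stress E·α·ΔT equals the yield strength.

E = 6.43 Mpsi = 44.33 GPa.
α = 14.7×10⁻⁶/°F × 9/5 = 26.5×10⁻⁶/K.
σ_y = 0.169 GPa = 169.0 MPa.
E·α·ΔT = 169.0 MPa ⇒ ΔT = 169.0 / (44.33×10³ × 26.5×10⁻⁶) = 144.1 K.
T = 18.8 + 144.1 = 162.9 °C.

163 °C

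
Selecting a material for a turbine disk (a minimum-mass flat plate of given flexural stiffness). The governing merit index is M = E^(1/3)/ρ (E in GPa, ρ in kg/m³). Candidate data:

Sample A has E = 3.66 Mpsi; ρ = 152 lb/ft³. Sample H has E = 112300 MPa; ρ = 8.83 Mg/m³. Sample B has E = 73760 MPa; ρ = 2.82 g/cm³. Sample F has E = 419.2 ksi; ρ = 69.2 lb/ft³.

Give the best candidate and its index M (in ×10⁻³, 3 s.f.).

In SI units:
  sample A: E = 25.23 GPa, ρ = 2435 kg/m³
  sample H: E = 112.3 GPa, ρ = 8830 kg/m³
  sample B: E = 73.76 GPa, ρ = 2820 kg/m³
  sample F: E = 2.890 GPa, ρ = 1108 kg/m³
  sample B: M = 1.49×10⁻³
  sample F: M = 1.29×10⁻³
  sample A: M = 1.20×10⁻³
  sample H: M = 0.546×10⁻³
Sample B ranks first.

sample B, M = 1.49×10⁻³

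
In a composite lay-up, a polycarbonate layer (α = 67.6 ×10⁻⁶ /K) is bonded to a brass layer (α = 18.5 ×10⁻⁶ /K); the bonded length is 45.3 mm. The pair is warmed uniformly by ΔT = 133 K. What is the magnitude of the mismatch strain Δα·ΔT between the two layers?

6.53×10⁻³

Δα = |67.6 − 18.5|×10⁻⁶/K = 49.1×10⁻⁶/K.
Mismatch strain = Δα·ΔT = 49.1×10⁻⁶ × 133.0 = 6.53×10⁻³.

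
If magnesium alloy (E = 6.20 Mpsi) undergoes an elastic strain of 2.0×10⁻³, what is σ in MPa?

E = 6.20 Mpsi = 42.75 GPa.
σ = E·ε = 42750 MPa × 2.0×10⁻³ = 85.5 MPa.

85.5 MPa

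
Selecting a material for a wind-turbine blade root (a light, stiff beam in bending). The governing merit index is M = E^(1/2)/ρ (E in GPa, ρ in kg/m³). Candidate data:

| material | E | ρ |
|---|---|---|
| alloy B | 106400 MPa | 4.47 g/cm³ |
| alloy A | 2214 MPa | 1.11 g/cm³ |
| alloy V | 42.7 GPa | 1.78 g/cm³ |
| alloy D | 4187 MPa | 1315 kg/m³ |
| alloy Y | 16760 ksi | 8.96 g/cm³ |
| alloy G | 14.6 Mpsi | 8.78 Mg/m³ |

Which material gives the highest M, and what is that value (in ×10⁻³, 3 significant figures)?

After converting to SI:
  alloy B: E = 106.4 GPa, ρ = 4470 kg/m³
  alloy A: E = 2.214 GPa, ρ = 1110 kg/m³
  alloy V: E = 42.70 GPa, ρ = 1780 kg/m³
  alloy D: E = 4.187 GPa, ρ = 1315 kg/m³
  alloy Y: E = 115.6 GPa, ρ = 8960 kg/m³
  alloy G: E = 100.7 GPa, ρ = 8780 kg/m³
  alloy V: M = 3.67×10⁻³
  alloy B: M = 2.31×10⁻³
  alloy D: M = 1.56×10⁻³
  alloy A: M = 1.34×10⁻³
  alloy Y: M = 1.20×10⁻³
  alloy G: M = 1.14×10⁻³
Highest index: alloy V.

alloy V, M = 3.67×10⁻³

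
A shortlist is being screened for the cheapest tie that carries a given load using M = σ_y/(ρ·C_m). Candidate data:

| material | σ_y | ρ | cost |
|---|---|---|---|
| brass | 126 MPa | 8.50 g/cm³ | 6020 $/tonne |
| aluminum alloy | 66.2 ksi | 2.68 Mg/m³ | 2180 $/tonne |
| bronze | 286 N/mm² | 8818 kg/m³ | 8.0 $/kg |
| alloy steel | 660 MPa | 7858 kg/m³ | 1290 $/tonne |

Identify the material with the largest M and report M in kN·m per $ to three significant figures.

After converting to SI:
  brass: σ_y = 126.0 MPa, ρ = 8500 kg/m³, cost = 6.020 $/kg
  aluminum alloy: σ_y = 456.4 MPa, ρ = 2680 kg/m³, cost = 2.180 $/kg
  bronze: σ_y = 286.0 MPa, ρ = 8818 kg/m³, cost = 8.000 $/kg
  alloy steel: σ_y = 660.0 MPa, ρ = 7858 kg/m³, cost = 1.290 $/kg
  aluminum alloy: M = 78.1 kN·m per $
  alloy steel: M = 65.1 kN·m per $
  bronze: M = 4.05 kN·m per $
  brass: M = 2.46 kN·m per $
Aluminum alloy ranks first.

aluminum alloy, M = 78.1 kN·m per $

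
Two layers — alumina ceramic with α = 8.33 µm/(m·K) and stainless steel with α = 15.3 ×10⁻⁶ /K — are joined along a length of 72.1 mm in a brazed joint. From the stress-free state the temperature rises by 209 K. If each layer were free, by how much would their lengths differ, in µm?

Δα = |8.33 − 15.3|×10⁻⁶/K = 6.97×10⁻⁶/K.
ΔL_mismatch = Δα·L·ΔT = 6.97×10⁻⁶ × 72.1 mm × 209.0 K = 105 µm.

105 µm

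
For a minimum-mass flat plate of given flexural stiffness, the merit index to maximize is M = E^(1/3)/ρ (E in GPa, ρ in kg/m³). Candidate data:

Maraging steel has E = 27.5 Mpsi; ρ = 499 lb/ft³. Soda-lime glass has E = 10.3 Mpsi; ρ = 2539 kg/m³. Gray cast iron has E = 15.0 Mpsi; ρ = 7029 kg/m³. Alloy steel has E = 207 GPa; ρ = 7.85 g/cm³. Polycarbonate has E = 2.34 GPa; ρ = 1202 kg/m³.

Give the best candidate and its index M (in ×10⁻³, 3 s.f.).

soda-lime glass, M = 1.63×10⁻³

After converting to SI:
  maraging steel: E = 189.6 GPa, ρ = 7993 kg/m³
  soda-lime glass: E = 71.02 GPa, ρ = 2539 kg/m³
  gray cast iron: E = 103.4 GPa, ρ = 7029 kg/m³
  alloy steel: E = 207.0 GPa, ρ = 7850 kg/m³
  polycarbonate: E = 2.340 GPa, ρ = 1202 kg/m³
  soda-lime glass: M = 1.63×10⁻³
  polycarbonate: M = 1.10×10⁻³
  alloy steel: M = 0.754×10⁻³
  maraging steel: M = 0.719×10⁻³
  gray cast iron: M = 0.668×10⁻³
Highest index: soda-lime glass.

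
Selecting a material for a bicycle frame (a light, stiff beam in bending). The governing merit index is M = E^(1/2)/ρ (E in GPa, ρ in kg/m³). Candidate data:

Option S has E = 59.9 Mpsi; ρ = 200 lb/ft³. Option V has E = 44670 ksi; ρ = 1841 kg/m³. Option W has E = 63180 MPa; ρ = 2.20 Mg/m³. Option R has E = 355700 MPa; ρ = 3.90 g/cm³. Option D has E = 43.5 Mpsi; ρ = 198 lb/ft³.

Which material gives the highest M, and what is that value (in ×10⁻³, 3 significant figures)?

Putting every candidate on a common basis:
  option S: E = 413.0 GPa, ρ = 3204 kg/m³
  option V: E = 308.0 GPa, ρ = 1841 kg/m³
  option W: E = 63.18 GPa, ρ = 2200 kg/m³
  option R: E = 355.7 GPa, ρ = 3900 kg/m³
  option D: E = 299.9 GPa, ρ = 3172 kg/m³
  option V: M = 9.53×10⁻³
  option S: M = 6.34×10⁻³
  option D: M = 5.46×10⁻³
  option R: M = 4.84×10⁻³
  option W: M = 3.61×10⁻³
The maximum is for option V.

option V, M = 9.53×10⁻³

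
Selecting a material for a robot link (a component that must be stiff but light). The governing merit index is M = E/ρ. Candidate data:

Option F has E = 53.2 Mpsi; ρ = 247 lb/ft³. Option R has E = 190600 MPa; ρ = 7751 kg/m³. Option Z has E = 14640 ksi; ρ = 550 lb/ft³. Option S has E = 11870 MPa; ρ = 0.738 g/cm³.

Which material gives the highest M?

In SI units:
  option F: E = 366.8 GPa, ρ = 3957 kg/m³
  option R: E = 190.6 GPa, ρ = 7751 kg/m³
  option Z: E = 100.9 GPa, ρ = 8810 kg/m³
  option S: E = 11.87 GPa, ρ = 738.0 kg/m³
  option F: M = 92.7 MN·m/kg
  option R: M = 24.6 MN·m/kg
  option S: M = 16.1 MN·m/kg
  option Z: M = 11.5 MN·m/kg
Option F ranks first.

option F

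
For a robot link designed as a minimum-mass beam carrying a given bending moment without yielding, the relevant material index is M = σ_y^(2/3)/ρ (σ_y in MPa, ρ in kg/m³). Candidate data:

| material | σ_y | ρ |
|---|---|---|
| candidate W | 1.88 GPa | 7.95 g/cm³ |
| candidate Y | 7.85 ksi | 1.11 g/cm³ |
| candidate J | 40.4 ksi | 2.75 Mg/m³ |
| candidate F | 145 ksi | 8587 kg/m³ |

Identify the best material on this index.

Normalizing units and computing the index:
  candidate W: σ_y = 1880 MPa, ρ = 7950 kg/m³
  candidate Y: σ_y = 54.12 MPa, ρ = 1110 kg/m³
  candidate J: σ_y = 278.5 MPa, ρ = 2750 kg/m³
  candidate F: σ_y = 999.7 MPa, ρ = 8587 kg/m³
  candidate W: M = 19.2×10⁻³
  candidate J: M = 15.5×10⁻³
  candidate Y: M = 12.9×10⁻³
  candidate F: M = 11.6×10⁻³
Highest index: candidate W.

candidate W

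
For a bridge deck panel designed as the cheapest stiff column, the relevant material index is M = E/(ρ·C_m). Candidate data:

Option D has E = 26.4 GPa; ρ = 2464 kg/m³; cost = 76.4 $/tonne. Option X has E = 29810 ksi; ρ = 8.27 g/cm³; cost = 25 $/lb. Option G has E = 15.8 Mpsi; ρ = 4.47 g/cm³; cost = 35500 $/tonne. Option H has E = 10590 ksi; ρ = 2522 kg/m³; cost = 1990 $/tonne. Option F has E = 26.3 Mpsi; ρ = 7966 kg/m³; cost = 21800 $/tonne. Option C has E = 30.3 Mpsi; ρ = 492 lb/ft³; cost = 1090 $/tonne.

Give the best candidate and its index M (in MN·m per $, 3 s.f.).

Convert each candidate to consistent units, then evaluate M:
  option D: E = 26.40 GPa, ρ = 2464 kg/m³, cost = 0.07640 $/kg
  option X: E = 205.5 GPa, ρ = 8270 kg/m³, cost = 55.11 $/kg
  option G: E = 108.9 GPa, ρ = 4470 kg/m³, cost = 35.50 $/kg
  option H: E = 73.02 GPa, ρ = 2522 kg/m³, cost = 1.990 $/kg
  option F: E = 181.3 GPa, ρ = 7966 kg/m³, cost = 21.80 $/kg
  option C: E = 208.9 GPa, ρ = 7881 kg/m³, cost = 1.090 $/kg
  option D: M = 140 MN·m per $
  option C: M = 24.3 MN·m per $
  option H: M = 14.5 MN·m per $
  option F: M = 1.04 MN·m per $
  option G: M = 0.686 MN·m per $
  option X: M = 0.451 MN·m per $
The maximum is for option D.

option D, M = 140 MN·m per $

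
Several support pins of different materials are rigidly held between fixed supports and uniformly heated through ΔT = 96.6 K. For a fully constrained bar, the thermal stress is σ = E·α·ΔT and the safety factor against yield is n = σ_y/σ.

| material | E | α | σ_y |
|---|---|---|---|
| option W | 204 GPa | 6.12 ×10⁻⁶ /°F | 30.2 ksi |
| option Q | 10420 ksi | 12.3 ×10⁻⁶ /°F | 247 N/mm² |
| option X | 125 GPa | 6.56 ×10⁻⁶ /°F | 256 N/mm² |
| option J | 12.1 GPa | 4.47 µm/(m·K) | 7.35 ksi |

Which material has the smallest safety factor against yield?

option W

In consistent units (E in GPa, α in ×10⁻⁶/K, σ_y in MPa):
  option W: E = 204.0, α = 11.0, σ_y = 208.2 → σ = 217 MPa, n = 0.959
  option Q: E = 71.84, α = 22.1, σ_y = 247.0 → σ = 154 MPa, n = 1.61
  option X: E = 125.0, α = 11.8, σ_y = 256.0 → σ = 143 MPa, n = 1.80
  option J: E = 12.10, α = 4.47, σ_y = 50.68 → σ = 5.22 MPa, n = 9.70
Option W has the lowest safety factor, n = 0.959.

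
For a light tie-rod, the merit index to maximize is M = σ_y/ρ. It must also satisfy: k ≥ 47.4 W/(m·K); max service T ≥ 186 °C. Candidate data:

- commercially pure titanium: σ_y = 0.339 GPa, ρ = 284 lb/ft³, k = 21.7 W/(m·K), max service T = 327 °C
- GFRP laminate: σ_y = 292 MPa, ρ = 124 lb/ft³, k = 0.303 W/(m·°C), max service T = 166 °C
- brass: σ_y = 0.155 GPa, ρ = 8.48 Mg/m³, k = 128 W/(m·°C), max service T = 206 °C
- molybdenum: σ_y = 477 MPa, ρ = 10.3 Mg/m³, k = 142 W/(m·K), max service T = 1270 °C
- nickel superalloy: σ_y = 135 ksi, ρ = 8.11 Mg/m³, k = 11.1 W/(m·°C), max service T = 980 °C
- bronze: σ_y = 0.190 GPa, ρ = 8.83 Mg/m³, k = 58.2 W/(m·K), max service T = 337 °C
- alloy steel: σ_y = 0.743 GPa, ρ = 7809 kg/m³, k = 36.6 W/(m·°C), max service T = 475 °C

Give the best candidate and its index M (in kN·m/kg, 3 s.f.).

Screen on constraints: k ≥ 47.4 W/(m·K); max service T ≥ 186 °C. Survivors: brass, molybdenum, bronze.
Normalizing units and computing the index:
  brass: σ_y = 155.0 MPa, ρ = 8480 kg/m³
  molybdenum: σ_y = 477.0 MPa, ρ = 10300 kg/m³
  bronze: σ_y = 190.0 MPa, ρ = 8830 kg/m³
  molybdenum: M = 46.3 kN·m/kg
  bronze: M = 21.5 kN·m/kg
  brass: M = 18.3 kN·m/kg
The maximum is for molybdenum.

molybdenum, M = 46.3 kN·m/kg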